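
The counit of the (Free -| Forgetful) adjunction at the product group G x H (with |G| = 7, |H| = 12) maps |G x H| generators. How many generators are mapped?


The counit epsilon_K: F(U(K)) -> K of the Free-Forgetful adjunction
maps |K| generators of F(U(K)) into K. For K = G x H (the product group),
|G x H| = |G| * |H|.
Total generators mapped = 7 * 12 = 84.

84


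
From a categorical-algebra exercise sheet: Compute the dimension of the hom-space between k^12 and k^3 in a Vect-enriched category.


In Vect-enriched categories, Hom(k^n, k^m) is the space of m x n matrices.
dim(Hom(k^12, k^3)) = 3 * 12 = 36

36


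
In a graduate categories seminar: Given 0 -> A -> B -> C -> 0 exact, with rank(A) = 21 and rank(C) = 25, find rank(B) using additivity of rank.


For a short exact sequence 0 -> A -> B -> C -> 0,
rank is additive: rank(B) = rank(A) + rank(C).
rank(B) = 21 + 25 = 46

46


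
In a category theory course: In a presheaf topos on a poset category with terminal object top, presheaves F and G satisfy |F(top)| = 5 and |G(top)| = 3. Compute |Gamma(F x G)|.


Global sections of a presheaf on a poset with terminal top satisfy
Gamma(H) ~ H(top). Presheaves admit pointwise products, so
(F x G)(top) = F(top) x G(top) (Cartesian product).
|Gamma(F x G)| = |F(top)| * |G(top)| = 5 * 3 = 15.

15


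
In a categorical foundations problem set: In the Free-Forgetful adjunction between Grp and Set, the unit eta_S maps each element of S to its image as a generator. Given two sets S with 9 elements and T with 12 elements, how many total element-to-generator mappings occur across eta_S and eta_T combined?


The unit eta_X: X -> U(F(X)) of the Free-Forgetful adjunction
maps each element of X to a generator of F(X). For X = S + T (disjoint
union in Set), |S + T| = |S| + |T|.
Total mappings = 9 + 12 = 21.

21


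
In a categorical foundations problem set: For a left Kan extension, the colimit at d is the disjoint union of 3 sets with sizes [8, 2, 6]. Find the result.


Pointwise, the left Kan extension (Lan_F H)(d) is the colimit, indexed
by the comma category (F downarrow d), of H composed with the
projection (F downarrow d) -> C. Here that colimit is given
as a coproduct (disjoint union) of sets, so its cardinality is the
sum of the sizes of the summands.
Coproduct of sets with sizes: 8 + 2 + 6
= 16

16


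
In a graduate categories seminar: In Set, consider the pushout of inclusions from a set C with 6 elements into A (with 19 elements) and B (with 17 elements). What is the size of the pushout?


The pushout A +_C B identifies the images of C in A and B.
|A +_C B| = |A| + |B| - |C| (for injections).
= 19 + 17 - 6 = 30

30


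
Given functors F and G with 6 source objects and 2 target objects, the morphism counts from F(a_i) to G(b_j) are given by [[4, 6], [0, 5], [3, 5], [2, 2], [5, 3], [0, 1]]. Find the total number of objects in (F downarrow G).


Objects of (F downarrow G) are triples (a, b, h: F(a)->G(b)).
The count equals the sum of all entries in the hom-matrix.
sum(row 0) = 10
sum(row 1) = 5
sum(row 2) = 8
sum(row 3) = 4
sum(row 4) = 8
sum(row 5) = 1
Grand total = 36

36


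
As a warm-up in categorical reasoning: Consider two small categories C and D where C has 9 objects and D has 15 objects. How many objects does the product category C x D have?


The product category C x D has objects that are pairs (c, d).
Number of pairs = |Ob(C)| * |Ob(D)| = 9 * 15 = 135

135


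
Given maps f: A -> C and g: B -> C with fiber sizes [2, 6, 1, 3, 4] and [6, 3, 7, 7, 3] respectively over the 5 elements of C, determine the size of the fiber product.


The pullback A x_C B consists of pairs (a, b) with f(a) = g(b).
For each element c in C, the fiber product has |f^-1(c)| * |g^-1(c)| elements.
Summing over C: 2 * 6 + 6 * 3 + 1 * 7 + 3 * 7 + 4 * 3
= 12 + 18 + 7 + 21 + 12 = 70

70


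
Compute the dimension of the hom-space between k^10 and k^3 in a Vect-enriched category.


In Vect-enriched categories, Hom(k^n, k^m) is the space of m x n matrices.
dim(Hom(k^10, k^3)) = 3 * 10 = 30

30


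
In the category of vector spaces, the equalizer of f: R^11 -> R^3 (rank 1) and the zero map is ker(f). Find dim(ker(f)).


The equalizer of f and the zero map is ker(f).
By the rank-nullity theorem: dim(ker(f)) = dim(domain) - rank(f).
dim(ker(f)) = 11 - 1 = 10

10


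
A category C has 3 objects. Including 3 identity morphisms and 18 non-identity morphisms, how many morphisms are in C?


Each object has an identity morphism, giving 3 identities.
Adding the 18 non-identity morphisms:
Total = 3 + 18 = 21

21


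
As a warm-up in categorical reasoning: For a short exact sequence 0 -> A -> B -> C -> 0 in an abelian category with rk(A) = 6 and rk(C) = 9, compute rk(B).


For a short exact sequence 0 -> A -> B -> C -> 0,
rank is additive: rank(B) = rank(A) + rank(C).
rank(B) = 6 + 9 = 15

15


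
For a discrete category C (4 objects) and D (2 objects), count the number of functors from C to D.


A functor from a discrete category C to D is determined by
where each object maps. Each of the 4 objects of C can map
to any of the 2 objects of D independently.
Number of functors = 2^4 = 16

16


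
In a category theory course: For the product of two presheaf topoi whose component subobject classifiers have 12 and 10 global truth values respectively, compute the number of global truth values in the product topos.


In a product of presheaf topoi E_1 x E_2, the subobject classifier
is Omega = Omega_1 x Omega_2 (componentwise), so
|Omega(top)| = |Omega_1(top_1)| * |Omega_2(top_2)|.
= 12 * 10 = 120.

120


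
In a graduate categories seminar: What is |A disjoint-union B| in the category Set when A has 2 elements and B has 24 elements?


In Set, the coproduct A + B is the disjoint union.
|A + B| = |A| + |B| = 2 + 24 = 26

26


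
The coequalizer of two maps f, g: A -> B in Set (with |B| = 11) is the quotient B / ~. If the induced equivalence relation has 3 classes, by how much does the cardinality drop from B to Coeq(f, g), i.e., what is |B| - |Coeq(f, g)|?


The coequalizer Coeq(f, g) = B / ~ has one element per equivalence class.
|B| = 11, |Coeq(f, g)| = 3.
|B| - |Coeq(f, g)| = 11 - 3 = 8.

8


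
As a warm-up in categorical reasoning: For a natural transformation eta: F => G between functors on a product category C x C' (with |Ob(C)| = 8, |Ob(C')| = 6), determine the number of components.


A natural transformation eta: F => G assigns one component morphism per
object of the domain category.
The domain is the product category C x C', so
|Ob(C x C')| = |Ob(C)| * |Ob(C')| = 8 * 6 = 48.
Therefore eta has 48 component morphisms.

48


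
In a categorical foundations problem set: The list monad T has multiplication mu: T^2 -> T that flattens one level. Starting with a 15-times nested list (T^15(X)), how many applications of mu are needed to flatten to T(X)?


Each application of mu: T^2 -> T removes one layer of nesting.
Starting at depth 15 (i.e., T^15(X)), we need to reach T(X).
Number of mu applications = 15 - 1 = 14

14


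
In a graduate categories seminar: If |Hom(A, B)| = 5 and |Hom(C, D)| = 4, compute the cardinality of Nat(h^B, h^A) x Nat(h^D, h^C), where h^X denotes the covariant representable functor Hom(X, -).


By the Yoneda lemma, Nat(h^B, h^A) is isomorphic to Hom(A, B),
so |Nat(h^B, h^A)| = |Hom(A, B)| and |Nat(h^D, h^C)| = |Hom(C, D)|.
|Hom(A, B)| = 5, |Hom(C, D)| = 4.
|Nat(h^B, h^A) x Nat(h^D, h^C)| = 5 * 4 = 20

20


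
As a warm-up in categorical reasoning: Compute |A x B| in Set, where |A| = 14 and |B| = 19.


In Set, the product A x B is the Cartesian product.
By the universal property, |A x B| = |A| * |B|.
|A x B| = 14 * 19 = 266

266


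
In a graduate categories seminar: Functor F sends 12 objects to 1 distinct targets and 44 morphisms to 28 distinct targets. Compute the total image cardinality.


The image of F consists of distinct objects and distinct morphisms.
|Im(F)| on objects = 1
|Im(F)| on morphisms = 28
Total image cardinality = 1 + 28 = 29

29


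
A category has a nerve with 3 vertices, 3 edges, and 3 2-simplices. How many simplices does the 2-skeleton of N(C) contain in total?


The 2-skeleton of the nerve N(C) consists of simplices in dimensions 0, 1, 2:
  |N(C)_0| = 3 (objects)
  |N(C)_1| = 3 (morphisms)
  |N(C)_2| = 3 (composable pairs)
Total = 3 + 3 + 3 = 9

9


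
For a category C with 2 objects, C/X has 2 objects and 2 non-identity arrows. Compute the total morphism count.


In the slice category C/X, objects are morphisms to X.
Identity morphisms: 2 (one per object of C/X).
Non-identity morphisms: 2.
Total = 2 + 2 = 4

4


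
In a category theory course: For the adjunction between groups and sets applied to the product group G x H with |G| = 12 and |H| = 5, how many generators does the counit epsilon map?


The counit epsilon_K: F(U(K)) -> K of the Free-Forgetful adjunction
maps |K| generators of F(U(K)) into K. For K = G x H (the product group),
|G x H| = |G| * |H|.
Total generators mapped = 12 * 5 = 60.

60


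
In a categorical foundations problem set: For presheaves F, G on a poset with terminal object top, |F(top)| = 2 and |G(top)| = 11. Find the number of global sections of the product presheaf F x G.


Global sections of a presheaf on a poset with terminal top satisfy
Gamma(H) ~ H(top). Presheaves admit pointwise products, so
(F x G)(top) = F(top) x G(top) (Cartesian product).
|Gamma(F x G)| = |F(top)| * |G(top)| = 2 * 11 = 22.

22


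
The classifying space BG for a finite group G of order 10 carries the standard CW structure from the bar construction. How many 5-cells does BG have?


In the bar-construction CW model of BG, the n-cells are indexed by
n-tuples [g_1|...|g_n] of non-identity elements of G (degenerate
simplices with some g_i = e do not contribute cells), so there are
(|G| - 1)^n n-cells.
For dim = 5 with |G| = 10:
cells = (10 - 1)^5 = 9^5 = 59049

59049


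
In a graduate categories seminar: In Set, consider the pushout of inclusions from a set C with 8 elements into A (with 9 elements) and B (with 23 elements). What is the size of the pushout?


The pushout A +_C B identifies the images of C in A and B.
|A +_C B| = |A| + |B| - |C| (for injections).
= 9 + 23 - 8 = 24

24


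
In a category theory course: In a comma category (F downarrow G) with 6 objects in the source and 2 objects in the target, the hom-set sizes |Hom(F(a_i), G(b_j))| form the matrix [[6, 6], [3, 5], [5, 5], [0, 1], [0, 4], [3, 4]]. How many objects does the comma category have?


Objects of (F downarrow G) are triples (a, b, h: F(a)->G(b)).
The count equals the sum of all entries in the hom-matrix.
sum(row 0) = 12
sum(row 1) = 8
sum(row 2) = 10
sum(row 3) = 1
sum(row 4) = 4
sum(row 5) = 7
Grand total = 42

42


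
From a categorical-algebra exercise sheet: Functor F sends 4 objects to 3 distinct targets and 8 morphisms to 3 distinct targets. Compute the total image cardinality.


The image of F consists of distinct objects and distinct morphisms.
|Im(F)| on objects = 3
|Im(F)| on morphisms = 3
Total image cardinality = 3 + 3 = 6

6


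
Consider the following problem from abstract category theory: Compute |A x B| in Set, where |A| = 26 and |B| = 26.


In Set, the product A x B is the Cartesian product.
By the universal property, |A x B| = |A| * |B|.
|A x B| = 26 * 26 = 676

676


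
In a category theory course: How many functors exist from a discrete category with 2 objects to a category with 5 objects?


A functor from a discrete category C to D is determined by
where each object maps. Each of the 2 objects of C can map
to any of the 5 objects of D independently.
Number of functors = 5^2 = 25

25


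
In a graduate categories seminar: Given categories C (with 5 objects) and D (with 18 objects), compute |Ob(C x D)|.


The product category C x D has objects that are pairs (c, d).
Number of pairs = |Ob(C)| * |Ob(D)| = 5 * 18 = 90

90


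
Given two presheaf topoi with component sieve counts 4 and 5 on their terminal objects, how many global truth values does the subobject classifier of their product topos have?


In a product of presheaf topoi E_1 x E_2, the subobject classifier
is Omega = Omega_1 x Omega_2 (componentwise), so
|Omega(top)| = |Omega_1(top_1)| * |Omega_2(top_2)|.
= 4 * 5 = 20.

20


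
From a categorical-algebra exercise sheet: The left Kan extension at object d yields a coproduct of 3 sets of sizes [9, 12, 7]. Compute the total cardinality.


Pointwise, the left Kan extension (Lan_F H)(d) is the colimit, indexed
by the comma category (F downarrow d), of H composed with the
projection (F downarrow d) -> C. Here that colimit is given
as a coproduct (disjoint union) of sets, so its cardinality is the
sum of the sizes of the summands.
Coproduct of sets with sizes: 9 + 12 + 7
= 28

28


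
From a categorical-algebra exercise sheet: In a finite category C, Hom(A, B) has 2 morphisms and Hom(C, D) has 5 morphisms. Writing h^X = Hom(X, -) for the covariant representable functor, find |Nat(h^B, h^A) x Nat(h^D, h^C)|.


By the Yoneda lemma, Nat(h^B, h^A) is isomorphic to Hom(A, B),
so |Nat(h^B, h^A)| = |Hom(A, B)| and |Nat(h^D, h^C)| = |Hom(C, D)|.
|Hom(A, B)| = 2, |Hom(C, D)| = 5.
|Nat(h^B, h^A) x Nat(h^D, h^C)| = 2 * 5 = 10

10


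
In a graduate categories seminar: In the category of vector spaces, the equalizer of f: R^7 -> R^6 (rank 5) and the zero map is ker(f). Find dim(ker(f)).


The equalizer of f and the zero map is ker(f).
By the rank-nullity theorem: dim(ker(f)) = dim(domain) - rank(f).
dim(ker(f)) = 7 - 5 = 2

2


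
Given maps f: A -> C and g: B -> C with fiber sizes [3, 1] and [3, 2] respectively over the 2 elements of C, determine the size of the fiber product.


The pullback A x_C B consists of pairs (a, b) with f(a) = g(b).
For each element c in C, the fiber product has |f^-1(c)| * |g^-1(c)| elements.
Summing over C: 3 * 3 + 1 * 2
= 9 + 2 = 11

11


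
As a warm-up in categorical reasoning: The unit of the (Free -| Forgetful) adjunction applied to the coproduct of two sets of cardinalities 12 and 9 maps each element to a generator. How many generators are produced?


The unit eta_X: X -> U(F(X)) of the Free-Forgetful adjunction
maps each element of X to a generator of F(X). For X = S + T (disjoint
union in Set), |S + T| = |S| + |T|.
Total mappings = 12 + 9 = 21.

21


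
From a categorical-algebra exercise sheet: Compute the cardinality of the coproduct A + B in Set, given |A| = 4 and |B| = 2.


In Set, the coproduct A + B is the disjoint union.
|A + B| = |A| + |B| = 4 + 2 = 6

6


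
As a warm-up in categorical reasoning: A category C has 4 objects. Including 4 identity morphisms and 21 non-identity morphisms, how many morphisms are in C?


Each object has an identity morphism, giving 4 identities.
Adding the 21 non-identity morphisms:
Total = 4 + 21 = 25

25


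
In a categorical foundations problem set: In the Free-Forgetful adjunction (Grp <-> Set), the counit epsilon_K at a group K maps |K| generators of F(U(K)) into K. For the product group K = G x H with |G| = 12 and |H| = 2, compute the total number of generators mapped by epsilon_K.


The counit epsilon_K: F(U(K)) -> K of the Free-Forgetful adjunction
maps |K| generators of F(U(K)) into K. For K = G x H (the product group),
|G x H| = |G| * |H|.
Total generators mapped = 12 * 2 = 24.

24


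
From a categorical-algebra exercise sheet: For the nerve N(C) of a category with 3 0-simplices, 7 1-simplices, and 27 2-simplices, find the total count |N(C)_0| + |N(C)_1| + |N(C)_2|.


The 2-skeleton of the nerve N(C) consists of simplices in dimensions 0, 1, 2:
  |N(C)_0| = 3 (objects)
  |N(C)_1| = 7 (morphisms)
  |N(C)_2| = 27 (composable pairs)
Total = 3 + 7 + 27 = 37

37


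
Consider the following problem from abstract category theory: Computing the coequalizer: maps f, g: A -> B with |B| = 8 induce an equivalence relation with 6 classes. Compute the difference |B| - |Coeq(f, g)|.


The coequalizer Coeq(f, g) = B / ~ has one element per equivalence class.
|B| = 8, |Coeq(f, g)| = 6.
|B| - |Coeq(f, g)| = 8 - 6 = 2.

2


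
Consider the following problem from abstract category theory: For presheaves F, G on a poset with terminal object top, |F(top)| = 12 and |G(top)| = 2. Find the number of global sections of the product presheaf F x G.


Global sections of a presheaf on a poset with terminal top satisfy
Gamma(H) ~ H(top). Presheaves admit pointwise products, so
(F x G)(top) = F(top) x G(top) (Cartesian product).
|Gamma(F x G)| = |F(top)| * |G(top)| = 12 * 2 = 24.

24


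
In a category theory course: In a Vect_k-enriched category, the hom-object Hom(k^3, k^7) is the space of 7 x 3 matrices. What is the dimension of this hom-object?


In Vect-enriched categories, Hom(k^n, k^m) is the space of m x n matrices.
dim(Hom(k^3, k^7)) = 7 * 3 = 21

21


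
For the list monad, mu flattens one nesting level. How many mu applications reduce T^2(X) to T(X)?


Each application of mu: T^2 -> T removes one layer of nesting.
Starting at depth 2 (i.e., T^2(X)), we need to reach T(X).
Number of mu applications = 2 - 1 = 1

1


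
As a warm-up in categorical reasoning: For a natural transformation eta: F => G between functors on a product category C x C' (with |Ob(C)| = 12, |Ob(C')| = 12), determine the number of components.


A natural transformation eta: F => G assigns one component morphism per
object of the domain category.
The domain is the product category C x C', so
|Ob(C x C')| = |Ob(C)| * |Ob(C')| = 12 * 12 = 144.
Therefore eta has 144 component morphisms.

144


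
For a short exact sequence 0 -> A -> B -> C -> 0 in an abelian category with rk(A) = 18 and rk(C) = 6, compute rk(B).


For a short exact sequence 0 -> A -> B -> C -> 0,
rank is additive: rank(B) = rank(A) + rank(C).
rank(B) = 18 + 6 = 24

24


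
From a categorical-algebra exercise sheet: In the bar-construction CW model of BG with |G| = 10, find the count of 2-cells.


In the bar-construction CW model of BG, the n-cells are indexed by
n-tuples [g_1|...|g_n] of non-identity elements of G (degenerate
simplices with some g_i = e do not contribute cells), so there are
(|G| - 1)^n n-cells.
For dim = 2 with |G| = 10:
cells = (10 - 1)^2 = 9^2 = 81

81


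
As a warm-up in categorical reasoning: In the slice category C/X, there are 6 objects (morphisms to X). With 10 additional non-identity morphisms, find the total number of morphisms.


In the slice category C/X, objects are morphisms to X.
Identity morphisms: 6 (one per object of C/X).
Non-identity morphisms: 10.
Total = 6 + 10 = 16

16


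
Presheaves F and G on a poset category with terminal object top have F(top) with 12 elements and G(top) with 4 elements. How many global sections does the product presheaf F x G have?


Global sections of a presheaf on a poset with terminal top satisfy
Gamma(H) ~ H(top). Presheaves admit pointwise products, so
(F x G)(top) = F(top) x G(top) (Cartesian product).
|Gamma(F x G)| = |F(top)| * |G(top)| = 12 * 4 = 48.

48


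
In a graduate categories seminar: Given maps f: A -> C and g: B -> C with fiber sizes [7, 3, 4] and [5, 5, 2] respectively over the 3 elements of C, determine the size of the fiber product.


The pullback A x_C B consists of pairs (a, b) with f(a) = g(b).
For each element c in C, the fiber product has |f^-1(c)| * |g^-1(c)| elements.
Summing over C: 7 * 5 + 3 * 5 + 4 * 2
= 35 + 15 + 8 = 58

58


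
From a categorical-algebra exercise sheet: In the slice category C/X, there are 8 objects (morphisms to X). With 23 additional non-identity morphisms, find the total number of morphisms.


In the slice category C/X, objects are morphisms to X.
Identity morphisms: 8 (one per object of C/X).
Non-identity morphisms: 23.
Total = 8 + 23 = 31

31


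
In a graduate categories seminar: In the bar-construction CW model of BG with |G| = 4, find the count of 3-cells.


In the bar-construction CW model of BG, the n-cells are indexed by
n-tuples [g_1|...|g_n] of non-identity elements of G (degenerate
simplices with some g_i = e do not contribute cells), so there are
(|G| - 1)^n n-cells.
For dim = 3 with |G| = 4:
cells = (4 - 1)^3 = 3^3 = 27

27


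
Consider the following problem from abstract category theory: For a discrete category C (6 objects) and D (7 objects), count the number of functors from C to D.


A functor from a discrete category C to D is determined by
where each object maps. Each of the 6 objects of C can map
to any of the 7 objects of D independently.
Number of functors = 7^6 = 117649

117649


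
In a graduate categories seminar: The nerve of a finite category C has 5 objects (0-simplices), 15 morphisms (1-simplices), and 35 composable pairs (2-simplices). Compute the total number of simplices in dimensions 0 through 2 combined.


The 2-skeleton of the nerve N(C) consists of simplices in dimensions 0, 1, 2:
  |N(C)_0| = 5 (objects)
  |N(C)_1| = 15 (morphisms)
  |N(C)_2| = 35 (composable pairs)
Total = 5 + 15 + 35 = 55

55


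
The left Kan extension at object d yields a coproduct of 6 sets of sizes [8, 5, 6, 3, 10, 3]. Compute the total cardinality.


Pointwise, the left Kan extension (Lan_F H)(d) is the colimit, indexed
by the comma category (F downarrow d), of H composed with the
projection (F downarrow d) -> C. Here that colimit is given
as a coproduct (disjoint union) of sets, so its cardinality is the
sum of the sizes of the summands.
Coproduct of sets with sizes: 8 + 5 + 6 + 3 + 10 + 3
= 35

35


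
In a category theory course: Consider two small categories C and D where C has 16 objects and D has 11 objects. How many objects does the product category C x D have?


The product category C x D has objects that are pairs (c, d).
Number of pairs = |Ob(C)| * |Ob(D)| = 16 * 11 = 176

176


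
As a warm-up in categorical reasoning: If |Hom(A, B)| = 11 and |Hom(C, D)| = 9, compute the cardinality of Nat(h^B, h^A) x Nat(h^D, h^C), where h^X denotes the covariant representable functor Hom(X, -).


By the Yoneda lemma, Nat(h^B, h^A) is isomorphic to Hom(A, B),
so |Nat(h^B, h^A)| = |Hom(A, B)| and |Nat(h^D, h^C)| = |Hom(C, D)|.
|Hom(A, B)| = 11, |Hom(C, D)| = 9.
|Nat(h^B, h^A) x Nat(h^D, h^C)| = 11 * 9 = 99

99


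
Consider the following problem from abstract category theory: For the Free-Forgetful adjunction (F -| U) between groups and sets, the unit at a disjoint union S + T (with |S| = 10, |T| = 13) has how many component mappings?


The unit eta_X: X -> U(F(X)) of the Free-Forgetful adjunction
maps each element of X to a generator of F(X). For X = S + T (disjoint
union in Set), |S + T| = |S| + |T|.
Total mappings = 10 + 13 = 23.

23


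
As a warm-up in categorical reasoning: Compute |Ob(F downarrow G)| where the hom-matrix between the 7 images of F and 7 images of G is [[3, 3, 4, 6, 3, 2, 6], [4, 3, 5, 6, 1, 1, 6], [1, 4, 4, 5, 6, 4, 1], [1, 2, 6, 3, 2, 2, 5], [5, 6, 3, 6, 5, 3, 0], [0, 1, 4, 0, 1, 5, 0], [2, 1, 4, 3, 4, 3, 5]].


Objects of (F downarrow G) are triples (a, b, h: F(a)->G(b)).
The count equals the sum of all entries in the hom-matrix.
sum(row 0) = 27
sum(row 1) = 26
sum(row 2) = 25
sum(row 3) = 21
sum(row 4) = 28
sum(row 5) = 11
sum(row 6) = 22
Grand total = 160

160


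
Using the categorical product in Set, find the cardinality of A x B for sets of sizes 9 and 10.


In Set, the product A x B is the Cartesian product.
By the universal property, |A x B| = |A| * |B|.
|A x B| = 9 * 10 = 90

90


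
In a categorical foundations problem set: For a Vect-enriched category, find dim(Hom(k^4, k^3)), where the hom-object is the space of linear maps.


In Vect-enriched categories, Hom(k^n, k^m) is the space of m x n matrices.
dim(Hom(k^4, k^3)) = 3 * 4 = 12

12


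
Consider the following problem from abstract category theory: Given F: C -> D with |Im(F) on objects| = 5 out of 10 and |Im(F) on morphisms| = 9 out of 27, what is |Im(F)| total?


The image of F consists of distinct objects and distinct morphisms.
|Im(F)| on objects = 5
|Im(F)| on morphisms = 9
Total image cardinality = 5 + 9 = 14

14


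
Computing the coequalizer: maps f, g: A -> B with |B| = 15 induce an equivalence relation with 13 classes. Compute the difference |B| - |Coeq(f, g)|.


The coequalizer Coeq(f, g) = B / ~ has one element per equivalence class.
|B| = 15, |Coeq(f, g)| = 13.
|B| - |Coeq(f, g)| = 15 - 13 = 2.

2


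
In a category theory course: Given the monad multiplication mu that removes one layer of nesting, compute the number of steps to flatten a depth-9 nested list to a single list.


Each application of mu: T^2 -> T removes one layer of nesting.
Starting at depth 9 (i.e., T^9(X)), we need to reach T(X).
Number of mu applications = 9 - 1 = 8

8


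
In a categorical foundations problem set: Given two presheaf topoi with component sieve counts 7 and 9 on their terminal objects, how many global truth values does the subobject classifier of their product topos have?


In a product of presheaf topoi E_1 x E_2, the subobject classifier
is Omega = Omega_1 x Omega_2 (componentwise), so
|Omega(top)| = |Omega_1(top_1)| * |Omega_2(top_2)|.
= 7 * 9 = 63.

63


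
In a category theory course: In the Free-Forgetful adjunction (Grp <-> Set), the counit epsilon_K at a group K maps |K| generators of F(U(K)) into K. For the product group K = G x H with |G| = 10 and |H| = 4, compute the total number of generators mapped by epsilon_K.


The counit epsilon_K: F(U(K)) -> K of the Free-Forgetful adjunction
maps |K| generators of F(U(K)) into K. For K = G x H (the product group),
|G x H| = |G| * |H|.
Total generators mapped = 10 * 4 = 40.

40


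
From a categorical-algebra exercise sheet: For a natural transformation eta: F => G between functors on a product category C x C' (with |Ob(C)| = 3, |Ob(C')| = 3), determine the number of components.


A natural transformation eta: F => G assigns one component morphism per
object of the domain category.
The domain is the product category C x C', so
|Ob(C x C')| = |Ob(C)| * |Ob(C')| = 3 * 3 = 9.
Therefore eta has 9 component morphisms.

9


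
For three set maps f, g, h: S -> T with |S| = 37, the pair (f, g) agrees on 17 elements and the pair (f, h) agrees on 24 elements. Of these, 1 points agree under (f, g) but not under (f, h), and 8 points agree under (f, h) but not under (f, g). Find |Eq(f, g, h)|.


Eq(f, g, h) is the triple-agreement set: points in S where all three
maps take the same value. Using inclusion-exclusion on the pairwise data:
Pair (f, g) agrees on 17 points; pair (f, h) on 24 points.
Points agreeing under (f, g) but not (f, h) = 1; under (f, h) but not (f, g) = 8.
Triple-agreement = agreement-in-(f, g) minus points that agree under (f, g) but not (f, h):
|Eq(f, g, h)| = 17 - 1 = 16
(cross-check via (f, h): 24 - 8 = 16.)

16


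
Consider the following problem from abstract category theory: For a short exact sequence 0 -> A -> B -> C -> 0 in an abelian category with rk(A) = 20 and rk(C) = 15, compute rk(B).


For a short exact sequence 0 -> A -> B -> C -> 0,
rank is additive: rank(B) = rank(A) + rank(C).
rank(B) = 20 + 15 = 35

35


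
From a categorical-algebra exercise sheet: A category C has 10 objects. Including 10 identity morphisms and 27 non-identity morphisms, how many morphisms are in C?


Each object has an identity morphism, giving 10 identities.
Adding the 27 non-identity morphisms:
Total = 10 + 27 = 37

37


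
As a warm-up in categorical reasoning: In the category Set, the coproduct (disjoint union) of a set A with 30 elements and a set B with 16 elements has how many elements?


In Set, the coproduct A + B is the disjoint union.
|A + B| = |A| + |B| = 30 + 16 = 46

46


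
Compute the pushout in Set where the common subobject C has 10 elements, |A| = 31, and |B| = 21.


The pushout A +_C B identifies the images of C in A and B.
|A +_C B| = |A| + |B| - |C| (for injections).
= 31 + 21 - 10 = 42

42


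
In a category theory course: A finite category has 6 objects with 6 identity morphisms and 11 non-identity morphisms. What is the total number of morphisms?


Each object has an identity morphism, giving 6 identities.
Adding the 11 non-identity morphisms:
Total = 6 + 11 = 17

17


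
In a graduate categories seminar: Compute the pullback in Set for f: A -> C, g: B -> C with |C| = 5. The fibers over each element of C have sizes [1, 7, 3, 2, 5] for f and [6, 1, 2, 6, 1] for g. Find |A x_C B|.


The pullback A x_C B consists of pairs (a, b) with f(a) = g(b).
For each element c in C, the fiber product has |f^-1(c)| * |g^-1(c)| elements.
Summing over C: 1 * 6 + 7 * 1 + 3 * 2 + 2 * 6 + 5 * 1
= 6 + 7 + 6 + 12 + 5 = 36

36


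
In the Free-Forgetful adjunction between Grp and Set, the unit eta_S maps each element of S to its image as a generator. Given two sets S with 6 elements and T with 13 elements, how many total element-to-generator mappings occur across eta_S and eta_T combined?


The unit eta_X: X -> U(F(X)) of the Free-Forgetful adjunction
maps each element of X to a generator of F(X). For X = S + T (disjoint
union in Set), |S + T| = |S| + |T|.
Total mappings = 6 + 13 = 19.

19


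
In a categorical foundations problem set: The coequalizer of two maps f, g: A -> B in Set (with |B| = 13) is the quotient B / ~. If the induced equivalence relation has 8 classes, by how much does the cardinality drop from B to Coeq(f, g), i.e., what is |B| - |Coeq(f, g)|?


The coequalizer Coeq(f, g) = B / ~ has one element per equivalence class.
|B| = 13, |Coeq(f, g)| = 8.
|B| - |Coeq(f, g)| = 13 - 8 = 5.

5


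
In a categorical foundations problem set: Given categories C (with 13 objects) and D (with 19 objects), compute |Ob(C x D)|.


The product category C x D has objects that are pairs (c, d).
Number of pairs = |Ob(C)| * |Ob(D)| = 13 * 19 = 247

247


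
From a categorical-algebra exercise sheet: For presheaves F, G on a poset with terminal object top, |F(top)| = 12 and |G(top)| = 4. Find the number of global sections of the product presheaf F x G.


Global sections of a presheaf on a poset with terminal top satisfy
Gamma(H) ~ H(top). Presheaves admit pointwise products, so
(F x G)(top) = F(top) x G(top) (Cartesian product).
|Gamma(F x G)| = |F(top)| * |G(top)| = 12 * 4 = 48.

48


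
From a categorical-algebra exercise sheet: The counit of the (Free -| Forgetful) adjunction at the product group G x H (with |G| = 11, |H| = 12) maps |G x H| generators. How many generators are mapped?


The counit epsilon_K: F(U(K)) -> K of the Free-Forgetful adjunction
maps |K| generators of F(U(K)) into K. For K = G x H (the product group),
|G x H| = |G| * |H|.
Total generators mapped = 11 * 12 = 132.

132


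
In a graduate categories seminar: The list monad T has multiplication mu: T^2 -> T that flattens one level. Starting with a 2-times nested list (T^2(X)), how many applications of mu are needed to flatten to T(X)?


Each application of mu: T^2 -> T removes one layer of nesting.
Starting at depth 2 (i.e., T^2(X)), we need to reach T(X).
Number of mu applications = 2 - 1 = 1

1


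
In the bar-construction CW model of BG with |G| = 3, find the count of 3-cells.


In the bar-construction CW model of BG, the n-cells are indexed by
n-tuples [g_1|...|g_n] of non-identity elements of G (degenerate
simplices with some g_i = e do not contribute cells), so there are
(|G| - 1)^n n-cells.
For dim = 3 with |G| = 3:
cells = (3 - 1)^3 = 2^3 = 8

8


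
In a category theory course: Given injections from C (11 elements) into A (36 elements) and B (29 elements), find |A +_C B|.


The pushout A +_C B identifies the images of C in A and B.
|A +_C B| = |A| + |B| - |C| (for injections).
= 36 + 29 - 11 = 54

54


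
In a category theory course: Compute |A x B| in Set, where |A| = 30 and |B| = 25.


In Set, the product A x B is the Cartesian product.
By the universal property, |A x B| = |A| * |B|.
|A x B| = 30 * 25 = 750

750


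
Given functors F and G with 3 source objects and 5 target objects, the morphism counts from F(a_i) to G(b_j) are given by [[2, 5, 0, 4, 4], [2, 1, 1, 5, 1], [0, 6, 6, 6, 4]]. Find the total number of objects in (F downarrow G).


Objects of (F downarrow G) are triples (a, b, h: F(a)->G(b)).
The count equals the sum of all entries in the hom-matrix.
sum(row 0) = 15
sum(row 1) = 10
sum(row 2) = 22
Grand total = 47

47


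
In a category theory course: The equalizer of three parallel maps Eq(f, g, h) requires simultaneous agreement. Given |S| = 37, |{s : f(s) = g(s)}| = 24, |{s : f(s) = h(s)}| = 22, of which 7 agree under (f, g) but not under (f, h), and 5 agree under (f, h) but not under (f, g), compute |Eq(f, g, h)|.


Eq(f, g, h) is the triple-agreement set: points in S where all three
maps take the same value. Using inclusion-exclusion on the pairwise data:
Pair (f, g) agrees on 24 points; pair (f, h) on 22 points.
Points agreeing under (f, g) but not (f, h) = 7; under (f, h) but not (f, g) = 5.
Triple-agreement = agreement-in-(f, g) minus points that agree under (f, g) but not (f, h):
|Eq(f, g, h)| = 24 - 7 = 17
(cross-check via (f, h): 22 - 5 = 17.)

17


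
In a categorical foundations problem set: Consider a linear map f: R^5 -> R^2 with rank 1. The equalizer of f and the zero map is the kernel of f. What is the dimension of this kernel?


The equalizer of f and the zero map is ker(f).
By the rank-nullity theorem: dim(ker(f)) = dim(domain) - rank(f).
dim(ker(f)) = 5 - 1 = 4

4


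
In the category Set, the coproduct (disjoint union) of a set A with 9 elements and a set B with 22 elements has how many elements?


In Set, the coproduct A + B is the disjoint union.
|A + B| = |A| + |B| = 9 + 22 = 31

31


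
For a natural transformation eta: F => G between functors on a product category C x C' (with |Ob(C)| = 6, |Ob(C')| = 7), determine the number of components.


A natural transformation eta: F => G assigns one component morphism per
object of the domain category.
The domain is the product category C x C', so
|Ob(C x C')| = |Ob(C)| * |Ob(C')| = 6 * 7 = 42.
Therefore eta has 42 component morphisms.

42


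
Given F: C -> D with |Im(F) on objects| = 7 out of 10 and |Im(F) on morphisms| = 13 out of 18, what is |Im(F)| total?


The image of F consists of distinct objects and distinct morphisms.
|Im(F)| on objects = 7
|Im(F)| on morphisms = 13
Total image cardinality = 7 + 13 = 20

20


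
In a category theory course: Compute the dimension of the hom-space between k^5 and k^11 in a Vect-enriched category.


In Vect-enriched categories, Hom(k^n, k^m) is the space of m x n matrices.
dim(Hom(k^5, k^11)) = 11 * 5 = 55

55


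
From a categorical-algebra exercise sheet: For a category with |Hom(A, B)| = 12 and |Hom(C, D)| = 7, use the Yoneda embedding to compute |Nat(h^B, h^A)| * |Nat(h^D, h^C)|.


By the Yoneda lemma, Nat(h^B, h^A) is isomorphic to Hom(A, B),
so |Nat(h^B, h^A)| = |Hom(A, B)| and |Nat(h^D, h^C)| = |Hom(C, D)|.
|Hom(A, B)| = 12, |Hom(C, D)| = 7.
|Nat(h^B, h^A) x Nat(h^D, h^C)| = 12 * 7 = 84

84


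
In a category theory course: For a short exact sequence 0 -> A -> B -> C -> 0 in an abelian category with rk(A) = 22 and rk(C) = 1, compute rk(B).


For a short exact sequence 0 -> A -> B -> C -> 0,
rank is additive: rank(B) = rank(A) + rank(C).
rank(B) = 22 + 1 = 23

23


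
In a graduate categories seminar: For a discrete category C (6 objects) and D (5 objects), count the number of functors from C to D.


A functor from a discrete category C to D is determined by
where each object maps. Each of the 6 objects of C can map
to any of the 5 objects of D independently.
Number of functors = 5^6 = 15625

15625


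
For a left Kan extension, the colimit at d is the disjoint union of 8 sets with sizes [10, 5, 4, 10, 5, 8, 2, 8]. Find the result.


Pointwise, the left Kan extension (Lan_F H)(d) is the colimit, indexed
by the comma category (F downarrow d), of H composed with the
projection (F downarrow d) -> C. Here that colimit is given
as a coproduct (disjoint union) of sets, so its cardinality is the
sum of the sizes of the summands.
Coproduct of sets with sizes: 10 + 5 + 4 + 10 + 5 + 8 + 2 + 8
= 52

52


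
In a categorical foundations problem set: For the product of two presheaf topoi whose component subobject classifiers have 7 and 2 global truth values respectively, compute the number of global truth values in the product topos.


In a product of presheaf topoi E_1 x E_2, the subobject classifier
is Omega = Omega_1 x Omega_2 (componentwise), so
|Omega(top)| = |Omega_1(top_1)| * |Omega_2(top_2)|.
= 7 * 2 = 14.

14


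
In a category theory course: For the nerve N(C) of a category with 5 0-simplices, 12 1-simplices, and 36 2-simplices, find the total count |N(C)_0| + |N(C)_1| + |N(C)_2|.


The 2-skeleton of the nerve N(C) consists of simplices in dimensions 0, 1, 2:
  |N(C)_0| = 5 (objects)
  |N(C)_1| = 12 (morphisms)
  |N(C)_2| = 36 (composable pairs)
Total = 5 + 12 + 36 = 53

53


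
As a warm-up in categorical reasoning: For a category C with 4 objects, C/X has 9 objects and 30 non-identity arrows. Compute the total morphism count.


In the slice category C/X, objects are morphisms to X.
Identity morphisms: 9 (one per object of C/X).
Non-identity morphisms: 30.
Total = 9 + 30 = 39

39


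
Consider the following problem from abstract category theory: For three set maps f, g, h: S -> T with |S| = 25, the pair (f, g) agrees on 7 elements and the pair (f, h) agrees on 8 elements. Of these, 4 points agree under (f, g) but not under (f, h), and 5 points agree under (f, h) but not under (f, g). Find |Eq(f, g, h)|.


Eq(f, g, h) is the triple-agreement set: points in S where all three
maps take the same value. Using inclusion-exclusion on the pairwise data:
Pair (f, g) agrees on 7 points; pair (f, h) on 8 points.
Points agreeing under (f, g) but not (f, h) = 4; under (f, h) but not (f, g) = 5.
Triple-agreement = agreement-in-(f, g) minus points that agree under (f, g) but not (f, h):
|Eq(f, g, h)| = 7 - 4 = 3
(cross-check via (f, h): 8 - 5 = 3.)

3


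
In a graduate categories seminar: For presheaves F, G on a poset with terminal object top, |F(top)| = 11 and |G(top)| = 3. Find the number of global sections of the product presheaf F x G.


Global sections of a presheaf on a poset with terminal top satisfy
Gamma(H) ~ H(top). Presheaves admit pointwise products, so
(F x G)(top) = F(top) x G(top) (Cartesian product).
|Gamma(F x G)| = |F(top)| * |G(top)| = 11 * 3 = 33.

33


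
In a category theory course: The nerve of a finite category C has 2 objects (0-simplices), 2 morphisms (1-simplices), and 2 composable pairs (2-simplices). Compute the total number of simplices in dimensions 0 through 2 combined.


The 2-skeleton of the nerve N(C) consists of simplices in dimensions 0, 1, 2:
  |N(C)_0| = 2 (objects)
  |N(C)_1| = 2 (morphisms)
  |N(C)_2| = 2 (composable pairs)
Total = 2 + 2 + 2 = 6

6


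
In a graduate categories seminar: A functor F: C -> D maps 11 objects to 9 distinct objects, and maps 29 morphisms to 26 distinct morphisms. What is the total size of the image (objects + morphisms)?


The image of F consists of distinct objects and distinct morphisms.
|Im(F)| on objects = 9
|Im(F)| on morphisms = 26
Total image cardinality = 9 + 26 = 35

35


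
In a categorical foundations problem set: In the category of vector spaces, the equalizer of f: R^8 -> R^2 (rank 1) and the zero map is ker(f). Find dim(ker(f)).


The equalizer of f and the zero map is ker(f).
By the rank-nullity theorem: dim(ker(f)) = dim(domain) - rank(f).
dim(ker(f)) = 8 - 1 = 7

7


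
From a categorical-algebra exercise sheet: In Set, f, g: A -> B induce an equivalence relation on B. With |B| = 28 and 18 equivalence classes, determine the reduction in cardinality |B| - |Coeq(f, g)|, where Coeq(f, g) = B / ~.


The coequalizer Coeq(f, g) = B / ~ has one element per equivalence class.
|B| = 28, |Coeq(f, g)| = 18.
|B| - |Coeq(f, g)| = 28 - 18 = 10.

10
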